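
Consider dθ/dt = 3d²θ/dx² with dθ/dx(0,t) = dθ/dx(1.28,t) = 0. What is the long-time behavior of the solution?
As t → ∞, θ → constant (steady state). Heat is conserved (no flux at boundaries); solution approaches the spatial average.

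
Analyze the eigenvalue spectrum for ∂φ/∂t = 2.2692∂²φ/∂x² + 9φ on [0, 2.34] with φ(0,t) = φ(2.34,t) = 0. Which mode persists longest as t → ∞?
Eigenvalues: λₙ = 2.2692n²π²/2.34² - 9.
First three modes:
  n=1: λ₁ = 2.2692π²/2.34² - 9 ≈ -4.91
  n=2: λ₂ = 9.0768π²/2.34² - 9 ≈ 7.361
  n=3: λ₃ = 20.4228π²/2.34² - 9 ≈ 27.811
Since 2.2692π²/2.34² ≈ 4.09 < 9, λ₁ < 0.
The n=1 mode grows fastest (−λₙ is largest for n=1) → dominates.
Asymptotic: φ ~ c₁ sin(πx/2.34) e^{4.91t} (exponential growth at rate −λ₁ ≈ 4.91).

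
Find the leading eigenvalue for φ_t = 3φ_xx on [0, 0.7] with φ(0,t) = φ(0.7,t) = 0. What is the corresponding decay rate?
Eigenvalues: λₙ = 3n²π²/0.7².
First three modes:
  n=1: λ₁ = 3π²/0.7² ≈ 60.426
  n=2: λ₂ = 12π²/0.7² ≈ 241.705 (4× faster decay)
  n=3: λ₃ = 27π²/0.7² ≈ 543.835 (9× faster decay)
As t → ∞, higher modes decay exponentially faster. The n=1 mode dominates: φ ~ c₁ sin(πx/0.7) e^{-λ₁t}.
Decay rate: λ₁ = 3π²/0.7² ≈ 60.426.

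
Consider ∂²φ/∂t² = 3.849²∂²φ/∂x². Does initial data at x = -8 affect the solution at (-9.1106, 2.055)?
Yes. The domain of dependence is [-17.020295, -1.200905], and -8 ∈ [-17.020295, -1.200905].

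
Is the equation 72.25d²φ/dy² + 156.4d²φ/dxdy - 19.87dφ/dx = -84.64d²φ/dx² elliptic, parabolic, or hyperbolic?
Rewriting in standard form: 84.64d²φ/dx² + 156.4d²φ/dxdy + 72.25d²φ/dy² - 19.87dφ/dx = 0. Computing B² - 4AC with A = 84.64, B = 156.4, C = 72.25: discriminant = 0 (zero). Answer: parabolic.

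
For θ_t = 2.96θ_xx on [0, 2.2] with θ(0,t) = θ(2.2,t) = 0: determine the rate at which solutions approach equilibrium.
Eigenvalues: λₙ = 2.96n²π²/2.2².
First three modes:
  n=1: λ₁ = 2.96π²/2.2² ≈ 6.036
  n=2: λ₂ = 11.84π²/2.2² ≈ 24.144 (4× faster decay)
  n=3: λ₃ = 26.64π²/2.2² ≈ 54.324 (9× faster decay)
As t → ∞, higher modes decay exponentially faster. The n=1 mode dominates: θ ~ c₁ sin(πx/2.2) e^{-λ₁t}.
Decay rate: λ₁ = 2.96π²/2.2² ≈ 6.036.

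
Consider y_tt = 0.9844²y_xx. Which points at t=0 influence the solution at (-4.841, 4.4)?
Domain of dependence: [-9.17236, -0.50964]. Signals travel at speed 0.9844, so data within |x - -4.841| ≤ 0.9844·4.4 = 4.33136 can reach the point.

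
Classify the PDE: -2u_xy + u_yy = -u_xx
Rewriting in standard form: u_xx - 2u_xy + u_yy = 0. A = 1, B = -2, C = 1. Discriminant B² - 4AC = 0. Since 0 = 0, parabolic.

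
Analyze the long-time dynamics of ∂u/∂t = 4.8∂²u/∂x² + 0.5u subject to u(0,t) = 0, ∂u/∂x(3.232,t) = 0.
Long-time behavior: u → 0. Diffusion dominates reaction (r=0.5 < κπ²/(4L²)≈1.13); solution decays.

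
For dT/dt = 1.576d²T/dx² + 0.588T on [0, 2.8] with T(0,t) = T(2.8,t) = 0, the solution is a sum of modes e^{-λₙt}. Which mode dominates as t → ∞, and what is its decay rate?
Eigenvalues: λₙ = 1.576n²π²/2.8² - 0.588.
First three modes:
  n=1: λ₁ = 1.576π²/2.8² - 0.588 ≈ 1.396
  n=2: λ₂ = 6.304π²/2.8² - 0.588 ≈ 7.348
  n=3: λ₃ = 14.184π²/2.8² - 0.588 ≈ 17.268
Since 1.576π²/2.8² ≈ 1.984 > 0.588, all λₙ > 0.
The n=1 mode decays slowest → dominates as t → ∞.
Asymptotic: T ~ c₁ sin(πx/2.8) e^{-λ₁t} with decay rate λ₁ ≈ 1.396.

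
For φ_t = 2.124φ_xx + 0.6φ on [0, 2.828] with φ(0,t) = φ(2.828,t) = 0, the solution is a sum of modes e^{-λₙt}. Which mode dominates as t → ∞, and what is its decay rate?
Eigenvalues: λₙ = 2.124n²π²/2.828² - 0.6.
First three modes:
  n=1: λ₁ = 2.124π²/2.828² - 0.6 ≈ 2.021
  n=2: λ₂ = 8.496π²/2.828² - 0.6 ≈ 9.885
  n=3: λ₃ = 19.116π²/2.828² - 0.6 ≈ 22.991
Since 2.124π²/2.828² ≈ 2.621 > 0.6, all λₙ > 0.
The n=1 mode decays slowest → dominates as t → ∞.
Asymptotic: φ ~ c₁ sin(πx/2.828) e^{-λ₁t} with decay rate λ₁ ≈ 2.021.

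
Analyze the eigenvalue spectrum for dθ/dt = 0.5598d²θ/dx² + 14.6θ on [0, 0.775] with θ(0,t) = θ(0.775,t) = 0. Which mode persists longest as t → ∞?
Eigenvalues: λₙ = 0.5598n²π²/0.775² - 14.6.
First three modes:
  n=1: λ₁ = 0.5598π²/0.775² - 14.6 ≈ -5.401
  n=2: λ₂ = 2.2392π²/0.775² - 14.6 ≈ 22.195
  n=3: λ₃ = 5.0382π²/0.775² - 14.6 ≈ 68.189
Since 0.5598π²/0.775² ≈ 9.199 < 14.6, λ₁ < 0.
The n=1 mode grows fastest (−λₙ is largest for n=1) → dominates.
Asymptotic: θ ~ c₁ sin(πx/0.775) e^{5.401t} (exponential growth at rate −λ₁ ≈ 5.401).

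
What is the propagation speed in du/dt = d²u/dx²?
Infinite. The heat equation is parabolic, not hyperbolic, so disturbances propagate instantly.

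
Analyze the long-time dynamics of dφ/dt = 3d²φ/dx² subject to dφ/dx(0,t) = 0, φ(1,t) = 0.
Long-time behavior: φ → 0. Heat escapes through the Dirichlet boundary.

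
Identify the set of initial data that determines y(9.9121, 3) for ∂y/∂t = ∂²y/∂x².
The entire real line. The heat equation has infinite propagation speed: any initial disturbance instantly affects all points (though exponentially small far away).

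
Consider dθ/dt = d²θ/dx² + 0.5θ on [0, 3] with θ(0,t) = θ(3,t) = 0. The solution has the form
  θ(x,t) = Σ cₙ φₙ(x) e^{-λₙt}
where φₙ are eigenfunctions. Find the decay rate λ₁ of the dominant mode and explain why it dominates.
Eigenvalues: λₙ = n²π²/3² - 0.5.
First three modes:
  n=1: λ₁ = π²/3² - 0.5 ≈ 0.597
  n=2: λ₂ = 4π²/3² - 0.5 ≈ 3.886
  n=3: λ₃ = 9π²/3² - 0.5 ≈ 9.37
Since π²/3² ≈ 1.097 > 0.5, all λₙ > 0.
The n=1 mode decays slowest → dominates as t → ∞.
Asymptotic: θ ~ c₁ sin(πx/3) e^{-λ₁t} with decay rate λ₁ ≈ 0.597.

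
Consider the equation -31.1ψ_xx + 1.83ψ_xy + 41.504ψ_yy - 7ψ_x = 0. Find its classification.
Hyperbolic. (A = -31.1, B = 1.83, C = 41.504 gives B² - 4AC = 5166.4465.)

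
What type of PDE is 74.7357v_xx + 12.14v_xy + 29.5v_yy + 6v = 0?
With A = 74.7357, B = 12.14, C = 29.5, the discriminant is -8671.433. This is an elliptic PDE.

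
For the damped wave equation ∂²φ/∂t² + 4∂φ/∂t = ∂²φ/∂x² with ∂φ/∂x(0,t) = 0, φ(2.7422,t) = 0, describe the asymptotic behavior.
φ → 0. Damping (γ=4) dissipates energy; oscillations decay exponentially.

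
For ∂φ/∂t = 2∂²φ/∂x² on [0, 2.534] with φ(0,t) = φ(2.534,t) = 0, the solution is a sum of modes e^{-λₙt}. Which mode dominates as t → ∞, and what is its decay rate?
Eigenvalues: λₙ = 2n²π²/2.534².
First three modes:
  n=1: λ₁ = 2π²/2.534² ≈ 3.074
  n=2: λ₂ = 8π²/2.534² ≈ 12.296 (4× faster decay)
  n=3: λ₃ = 18π²/2.534² ≈ 27.667 (9× faster decay)
As t → ∞, higher modes decay exponentially faster. The n=1 mode dominates: φ ~ c₁ sin(πx/2.534) e^{-λ₁t}.
Decay rate: λ₁ = 2π²/2.534² ≈ 3.074.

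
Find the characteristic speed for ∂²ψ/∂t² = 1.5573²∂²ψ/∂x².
Speed = 1.5573. Information travels along characteristics x = x₀ ± 1.5573t.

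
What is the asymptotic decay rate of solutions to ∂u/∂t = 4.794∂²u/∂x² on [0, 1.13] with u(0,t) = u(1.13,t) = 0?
Eigenvalues: λₙ = 4.794n²π²/1.13².
First three modes:
  n=1: λ₁ = 4.794π²/1.13² ≈ 37.054
  n=2: λ₂ = 19.176π²/1.13² ≈ 148.218 (4× faster decay)
  n=3: λ₃ = 43.146π²/1.13² ≈ 333.49 (9× faster decay)
As t → ∞, higher modes decay exponentially faster. The n=1 mode dominates: u ~ c₁ sin(πx/1.13) e^{-λ₁t}.
Decay rate: λ₁ = 4.794π²/1.13² ≈ 37.054.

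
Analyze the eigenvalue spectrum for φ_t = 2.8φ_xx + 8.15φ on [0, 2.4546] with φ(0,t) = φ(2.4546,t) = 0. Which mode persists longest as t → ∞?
Eigenvalues: λₙ = 2.8n²π²/2.4546² - 8.15.
First three modes:
  n=1: λ₁ = 2.8π²/2.4546² - 8.15 ≈ -3.563
  n=2: λ₂ = 11.2π²/2.4546² - 8.15 ≈ 10.197
  n=3: λ₃ = 25.2π²/2.4546² - 8.15 ≈ 33.13
Since 2.8π²/2.4546² ≈ 4.587 < 8.15, λ₁ < 0.
The n=1 mode grows fastest (−λₙ is largest for n=1) → dominates.
Asymptotic: φ ~ c₁ sin(πx/2.4546) e^{3.563t} (exponential growth at rate −λ₁ ≈ 3.563).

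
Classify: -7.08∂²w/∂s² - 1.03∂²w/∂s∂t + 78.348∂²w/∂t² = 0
Hyperbolic (discriminant = 2219.87626).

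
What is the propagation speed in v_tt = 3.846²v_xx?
Speed = 3.846. Information travels along characteristics x = x₀ ± 3.846t.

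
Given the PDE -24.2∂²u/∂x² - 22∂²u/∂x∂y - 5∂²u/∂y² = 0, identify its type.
The second-order coefficients are A = -24.2, B = -22, C = -5. Since B² - 4AC = 0 = 0, this is a parabolic PDE.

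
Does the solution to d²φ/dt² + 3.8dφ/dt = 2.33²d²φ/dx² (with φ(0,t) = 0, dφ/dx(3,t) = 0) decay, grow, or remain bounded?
φ → 0. Damping (γ=3.8) dissipates energy; oscillations decay exponentially.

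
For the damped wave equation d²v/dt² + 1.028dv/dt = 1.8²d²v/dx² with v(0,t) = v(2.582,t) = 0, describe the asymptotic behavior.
v → 0. Damping (γ=1.028) dissipates energy; oscillations decay exponentially.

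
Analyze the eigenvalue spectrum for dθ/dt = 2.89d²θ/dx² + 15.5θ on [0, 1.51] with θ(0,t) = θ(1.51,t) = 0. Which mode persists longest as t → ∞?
Eigenvalues: λₙ = 2.89n²π²/1.51² - 15.5.
First three modes:
  n=1: λ₁ = 2.89π²/1.51² - 15.5 ≈ -2.99
  n=2: λ₂ = 11.56π²/1.51² - 15.5 ≈ 34.538
  n=3: λ₃ = 26.01π²/1.51² - 15.5 ≈ 97.086
Since 2.89π²/1.51² ≈ 12.51 < 15.5, λ₁ < 0.
The n=1 mode grows fastest (−λₙ is largest for n=1) → dominates.
Asymptotic: θ ~ c₁ sin(πx/1.51) e^{2.99t} (exponential growth at rate −λ₁ ≈ 2.99).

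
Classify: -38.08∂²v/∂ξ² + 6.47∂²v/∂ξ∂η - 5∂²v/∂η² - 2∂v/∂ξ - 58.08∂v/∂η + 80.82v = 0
Elliptic (discriminant = -719.7391).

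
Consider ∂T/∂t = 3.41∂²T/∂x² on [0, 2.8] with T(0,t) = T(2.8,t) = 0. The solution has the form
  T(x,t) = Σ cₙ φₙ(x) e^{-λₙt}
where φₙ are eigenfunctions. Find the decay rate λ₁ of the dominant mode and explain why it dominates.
Eigenvalues: λₙ = 3.41n²π²/2.8².
First three modes:
  n=1: λ₁ = 3.41π²/2.8² ≈ 4.293
  n=2: λ₂ = 13.64π²/2.8² ≈ 17.171 (4× faster decay)
  n=3: λ₃ = 30.69π²/2.8² ≈ 38.635 (9× faster decay)
As t → ∞, higher modes decay exponentially faster. The n=1 mode dominates: T ~ c₁ sin(πx/2.8) e^{-λ₁t}.
Decay rate: λ₁ = 3.41π²/2.8² ≈ 4.293.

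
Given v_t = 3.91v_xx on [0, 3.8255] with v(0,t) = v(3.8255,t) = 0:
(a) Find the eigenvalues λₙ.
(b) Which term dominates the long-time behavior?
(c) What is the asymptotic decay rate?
Eigenvalues: λₙ = 3.91n²π²/3.8255².
First three modes:
  n=1: λ₁ = 3.91π²/3.8255² ≈ 2.637
  n=2: λ₂ = 15.64π²/3.8255² ≈ 10.548 (4× faster decay)
  n=3: λ₃ = 35.19π²/3.8255² ≈ 23.732 (9× faster decay)
As t → ∞, higher modes decay exponentially faster. The n=1 mode dominates: v ~ c₁ sin(πx/3.8255) e^{-λ₁t}.
Decay rate: λ₁ = 3.91π²/3.8255² ≈ 2.637.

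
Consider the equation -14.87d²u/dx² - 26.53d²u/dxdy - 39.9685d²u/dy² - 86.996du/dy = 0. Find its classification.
Elliptic. (A = -14.87, B = -26.53, C = -39.9685 gives B² - 4AC = -1673.48548.)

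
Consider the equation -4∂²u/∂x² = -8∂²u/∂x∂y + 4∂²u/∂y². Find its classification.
Rewriting in standard form: -4∂²u/∂x² + 8∂²u/∂x∂y - 4∂²u/∂y² = 0. Parabolic. (A = -4, B = 8, C = -4 gives B² - 4AC = 0.)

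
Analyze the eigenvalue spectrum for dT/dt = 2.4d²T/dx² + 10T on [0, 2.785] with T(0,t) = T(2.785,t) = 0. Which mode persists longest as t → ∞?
Eigenvalues: λₙ = 2.4n²π²/2.785² - 10.
First three modes:
  n=1: λ₁ = 2.4π²/2.785² - 10 ≈ -6.946
  n=2: λ₂ = 9.6π²/2.785² - 10 ≈ 2.216
  n=3: λ₃ = 21.6π²/2.785² - 10 ≈ 17.485
Since 2.4π²/2.785² ≈ 3.054 < 10, λ₁ < 0.
The n=1 mode grows fastest (−λₙ is largest for n=1) → dominates.
Asymptotic: T ~ c₁ sin(πx/2.785) e^{6.946t} (exponential growth at rate −λ₁ ≈ 6.946).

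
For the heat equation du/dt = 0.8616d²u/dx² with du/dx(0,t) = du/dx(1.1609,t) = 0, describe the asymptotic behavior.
u → constant (steady state). Heat is conserved (no flux at boundaries); solution approaches the spatial average.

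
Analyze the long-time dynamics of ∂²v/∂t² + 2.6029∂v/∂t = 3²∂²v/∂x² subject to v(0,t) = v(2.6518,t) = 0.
Long-time behavior: v → 0. Damping (γ=2.6029) dissipates energy; oscillations decay exponentially.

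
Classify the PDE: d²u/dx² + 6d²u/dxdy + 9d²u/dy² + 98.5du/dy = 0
A = 1, B = 6, C = 9. Discriminant B² - 4AC = 0. Since 0 = 0, parabolic.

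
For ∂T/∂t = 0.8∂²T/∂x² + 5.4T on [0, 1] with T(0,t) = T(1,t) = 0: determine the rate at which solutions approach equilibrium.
Eigenvalues: λₙ = 0.8n²π²/1² - 5.4.
First three modes:
  n=1: λ₁ = 0.8π² - 5.4 ≈ 2.496
  n=2: λ₂ = 3.2π² - 5.4 ≈ 26.183
  n=3: λ₃ = 7.2π² - 5.4 ≈ 65.661
Since 0.8π² ≈ 7.896 > 5.4, all λₙ > 0.
The n=1 mode decays slowest → dominates as t → ∞.
Asymptotic: T ~ c₁ sin(πx/1) e^{-λ₁t} with decay rate λ₁ ≈ 2.496.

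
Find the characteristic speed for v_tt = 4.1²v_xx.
Speed = 4.1. Information travels along characteristics x = x₀ ± 4.1t.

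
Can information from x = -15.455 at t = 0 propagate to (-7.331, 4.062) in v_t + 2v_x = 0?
Yes. The characteristic through (-7.331, 4.062) passes through x = -15.455.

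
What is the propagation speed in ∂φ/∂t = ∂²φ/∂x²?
Infinite. The heat equation is parabolic, not hyperbolic, so disturbances propagate instantly.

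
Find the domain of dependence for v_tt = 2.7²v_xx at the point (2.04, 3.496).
Domain of dependence: [-7.3992, 11.4792]. Signals travel at speed 2.7, so data within |x - 2.04| ≤ 2.7·3.496 = 9.4392 can reach the point.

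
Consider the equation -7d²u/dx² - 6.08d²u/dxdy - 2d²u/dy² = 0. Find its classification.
Elliptic. (A = -7, B = -6.08, C = -2 gives B² - 4AC = -19.0336.)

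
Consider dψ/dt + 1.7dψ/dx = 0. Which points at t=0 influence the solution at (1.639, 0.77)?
A single point: x = 0.33. The characteristic through (1.639, 0.77) is x - 1.7t = const, so x = 1.639 - 1.7·0.77 = 0.33.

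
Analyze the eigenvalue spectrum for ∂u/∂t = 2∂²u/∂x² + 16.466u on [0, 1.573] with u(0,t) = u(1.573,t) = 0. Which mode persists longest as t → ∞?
Eigenvalues: λₙ = 2n²π²/1.573² - 16.466.
First three modes:
  n=1: λ₁ = 2π²/1.573² - 16.466 ≈ -8.488
  n=2: λ₂ = 8π²/1.573² - 16.466 ≈ 15.444
  n=3: λ₃ = 18π²/1.573² - 16.466 ≈ 55.332
Since 2π²/1.573² ≈ 7.978 < 16.466, λ₁ < 0.
The n=1 mode grows fastest (−λₙ is largest for n=1) → dominates.
Asymptotic: u ~ c₁ sin(πx/1.573) e^{8.488t} (exponential growth at rate −λ₁ ≈ 8.488).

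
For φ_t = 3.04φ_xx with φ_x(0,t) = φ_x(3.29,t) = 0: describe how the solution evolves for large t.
φ → constant (steady state). Heat is conserved (no flux at boundaries); solution approaches the spatial average.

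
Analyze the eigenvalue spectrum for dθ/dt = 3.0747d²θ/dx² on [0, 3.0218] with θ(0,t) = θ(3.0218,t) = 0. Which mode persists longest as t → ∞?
Eigenvalues: λₙ = 3.0747n²π²/3.0218².
First three modes:
  n=1: λ₁ = 3.0747π²/3.0218² ≈ 3.323
  n=2: λ₂ = 12.2988π²/3.0218² ≈ 13.293 (4× faster decay)
  n=3: λ₃ = 27.6723π²/3.0218² ≈ 29.91 (9× faster decay)
As t → ∞, higher modes decay exponentially faster. The n=1 mode dominates: θ ~ c₁ sin(πx/3.0218) e^{-λ₁t}.
Decay rate: λ₁ = 3.0747π²/3.0218² ≈ 3.323.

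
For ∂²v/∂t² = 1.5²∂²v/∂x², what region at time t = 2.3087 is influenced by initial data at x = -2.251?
Domain of influence: [-5.71405, 1.21205]. Data at x = -2.251 spreads outward at speed 1.5.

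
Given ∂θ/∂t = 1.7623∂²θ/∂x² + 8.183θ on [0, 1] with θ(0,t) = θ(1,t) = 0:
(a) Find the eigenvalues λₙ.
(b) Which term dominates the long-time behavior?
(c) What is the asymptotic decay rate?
Eigenvalues: λₙ = 1.7623n²π²/1² - 8.183.
First three modes:
  n=1: λ₁ = 1.7623π² - 8.183 ≈ 9.21
  n=2: λ₂ = 7.0492π² - 8.183 ≈ 61.39
  n=3: λ₃ = 15.8607π² - 8.183 ≈ 148.356
Since 1.7623π² ≈ 17.393 > 8.183, all λₙ > 0.
The n=1 mode decays slowest → dominates as t → ∞.
Asymptotic: θ ~ c₁ sin(πx/1) e^{-λ₁t} with decay rate λ₁ ≈ 9.21.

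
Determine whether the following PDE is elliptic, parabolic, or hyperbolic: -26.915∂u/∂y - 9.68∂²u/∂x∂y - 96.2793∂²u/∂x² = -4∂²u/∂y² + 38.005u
Rewriting in standard form: -96.2793∂²u/∂x² - 9.68∂²u/∂x∂y + 4∂²u/∂y² - 26.915∂u/∂y - 38.005u = 0. Coefficients: A = -96.2793, B = -9.68, C = 4. B² - 4AC = 1634.1712, which is positive, so the equation is hyperbolic.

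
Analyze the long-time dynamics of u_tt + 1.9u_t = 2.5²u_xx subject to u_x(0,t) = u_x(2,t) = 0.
Long-time behavior: u → constant (steady state). Damping (γ=1.9) dissipates the nonconstant modes; with Neumann BCs the spatial average obeys M''+γM'=0 and tends to a finite limit.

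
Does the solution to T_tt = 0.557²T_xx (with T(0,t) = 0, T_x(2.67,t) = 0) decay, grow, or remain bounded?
T oscillates (no decay). Energy is conserved; the solution oscillates indefinitely as standing waves.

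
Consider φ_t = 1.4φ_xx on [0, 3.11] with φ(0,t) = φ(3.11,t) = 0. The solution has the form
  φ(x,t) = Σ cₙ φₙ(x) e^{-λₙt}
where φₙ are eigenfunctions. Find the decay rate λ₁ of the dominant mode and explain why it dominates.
Eigenvalues: λₙ = 1.4n²π²/3.11².
First three modes:
  n=1: λ₁ = 1.4π²/3.11² ≈ 1.429
  n=2: λ₂ = 5.6π²/3.11² ≈ 5.714 (4× faster decay)
  n=3: λ₃ = 12.6π²/3.11² ≈ 12.857 (9× faster decay)
As t → ∞, higher modes decay exponentially faster. The n=1 mode dominates: φ ~ c₁ sin(πx/3.11) e^{-λ₁t}.
Decay rate: λ₁ = 1.4π²/3.11² ≈ 1.429.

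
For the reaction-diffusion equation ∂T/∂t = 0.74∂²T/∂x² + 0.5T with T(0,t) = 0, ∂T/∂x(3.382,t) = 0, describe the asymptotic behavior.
T grows unboundedly. Reaction dominates diffusion (r=0.5 > κπ²/(4L²)≈0.16); solution grows exponentially.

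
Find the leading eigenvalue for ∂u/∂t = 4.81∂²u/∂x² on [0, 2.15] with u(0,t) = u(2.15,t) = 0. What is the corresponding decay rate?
Eigenvalues: λₙ = 4.81n²π²/2.15².
First three modes:
  n=1: λ₁ = 4.81π²/2.15² ≈ 10.27
  n=2: λ₂ = 19.24π²/2.15² ≈ 41.08 (4× faster decay)
  n=3: λ₃ = 43.29π²/2.15² ≈ 92.429 (9× faster decay)
As t → ∞, higher modes decay exponentially faster. The n=1 mode dominates: u ~ c₁ sin(πx/2.15) e^{-λ₁t}.
Decay rate: λ₁ = 4.81π²/2.15² ≈ 10.27.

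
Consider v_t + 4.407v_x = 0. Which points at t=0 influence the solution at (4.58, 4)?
A single point: x = -13.048. The characteristic through (4.58, 4) is x - 4.407t = const, so x = 4.58 - 4.407·4 = -13.048.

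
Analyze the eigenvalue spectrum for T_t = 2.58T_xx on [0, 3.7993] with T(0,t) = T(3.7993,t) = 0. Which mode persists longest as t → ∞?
Eigenvalues: λₙ = 2.58n²π²/3.7993².
First three modes:
  n=1: λ₁ = 2.58π²/3.7993² ≈ 1.764
  n=2: λ₂ = 10.32π²/3.7993² ≈ 7.056 (4× faster decay)
  n=3: λ₃ = 23.22π²/3.7993² ≈ 15.877 (9× faster decay)
As t → ∞, higher modes decay exponentially faster. The n=1 mode dominates: T ~ c₁ sin(πx/3.7993) e^{-λ₁t}.
Decay rate: λ₁ = 2.58π²/3.7993² ≈ 1.764.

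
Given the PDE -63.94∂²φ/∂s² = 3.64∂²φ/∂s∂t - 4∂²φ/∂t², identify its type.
Rewriting in standard form: -63.94∂²φ/∂s² - 3.64∂²φ/∂s∂t + 4∂²φ/∂t² = 0. The second-order coefficients are A = -63.94, B = -3.64, C = 4. Since B² - 4AC = 1036.2896 > 0, this is a hyperbolic PDE.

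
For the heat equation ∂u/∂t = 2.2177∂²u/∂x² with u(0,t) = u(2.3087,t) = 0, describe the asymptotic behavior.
u → 0. Heat diffuses out through both boundaries.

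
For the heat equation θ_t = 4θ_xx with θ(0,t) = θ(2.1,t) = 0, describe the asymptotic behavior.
θ → 0. Heat diffuses out through both boundaries.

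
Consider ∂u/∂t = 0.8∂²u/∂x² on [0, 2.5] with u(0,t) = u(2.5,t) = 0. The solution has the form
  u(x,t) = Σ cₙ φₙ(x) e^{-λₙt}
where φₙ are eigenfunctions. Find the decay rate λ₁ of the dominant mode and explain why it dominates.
Eigenvalues: λₙ = 0.8n²π²/2.5².
First three modes:
  n=1: λ₁ = 0.8π²/2.5² ≈ 1.263
  n=2: λ₂ = 3.2π²/2.5² ≈ 5.053 (4× faster decay)
  n=3: λ₃ = 7.2π²/2.5² ≈ 11.37 (9× faster decay)
As t → ∞, higher modes decay exponentially faster. The n=1 mode dominates: u ~ c₁ sin(πx/2.5) e^{-λ₁t}.
Decay rate: λ₁ = 0.8π²/2.5² ≈ 1.263.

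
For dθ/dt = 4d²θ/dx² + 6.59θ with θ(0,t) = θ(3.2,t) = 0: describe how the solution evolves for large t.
θ grows unboundedly. Reaction dominates diffusion (r=6.59 > κπ²/L²≈3.86); solution grows exponentially.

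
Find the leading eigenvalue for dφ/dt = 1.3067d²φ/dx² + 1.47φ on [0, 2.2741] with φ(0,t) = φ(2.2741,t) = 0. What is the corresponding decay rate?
Eigenvalues: λₙ = 1.3067n²π²/2.2741² - 1.47.
First three modes:
  n=1: λ₁ = 1.3067π²/2.2741² - 1.47 ≈ 1.024
  n=2: λ₂ = 5.2268π²/2.2741² - 1.47 ≈ 8.505
  n=3: λ₃ = 11.7603π²/2.2741² - 1.47 ≈ 20.974
Since 1.3067π²/2.2741² ≈ 2.494 > 1.47, all λₙ > 0.
The n=1 mode decays slowest → dominates as t → ∞.
Asymptotic: φ ~ c₁ sin(πx/2.2741) e^{-λ₁t} with decay rate λ₁ ≈ 1.024.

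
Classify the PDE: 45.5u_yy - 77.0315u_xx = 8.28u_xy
Rewriting in standard form: -77.0315u_xx - 8.28u_xy + 45.5u_yy = 0. A = -77.0315, B = -8.28, C = 45.5. Discriminant B² - 4AC = 14088.2914. Since 14088.2914 > 0, hyperbolic.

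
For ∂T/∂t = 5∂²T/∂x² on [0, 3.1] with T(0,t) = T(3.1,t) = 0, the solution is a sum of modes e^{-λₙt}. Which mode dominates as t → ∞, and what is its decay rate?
Eigenvalues: λₙ = 5n²π²/3.1².
First three modes:
  n=1: λ₁ = 5π²/3.1² ≈ 5.135
  n=2: λ₂ = 20π²/3.1² ≈ 20.54 (4× faster decay)
  n=3: λ₃ = 45π²/3.1² ≈ 46.216 (9× faster decay)
As t → ∞, higher modes decay exponentially faster. The n=1 mode dominates: T ~ c₁ sin(πx/3.1) e^{-λ₁t}.
Decay rate: λ₁ = 5π²/3.1² ≈ 5.135.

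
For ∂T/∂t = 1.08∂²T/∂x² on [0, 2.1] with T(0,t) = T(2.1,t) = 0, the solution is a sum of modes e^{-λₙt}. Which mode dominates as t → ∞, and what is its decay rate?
Eigenvalues: λₙ = 1.08n²π²/2.1².
First three modes:
  n=1: λ₁ = 1.08π²/2.1² ≈ 2.417
  n=2: λ₂ = 4.32π²/2.1² ≈ 9.668 (4× faster decay)
  n=3: λ₃ = 9.72π²/2.1² ≈ 21.753 (9× faster decay)
As t → ∞, higher modes decay exponentially faster. The n=1 mode dominates: T ~ c₁ sin(πx/2.1) e^{-λ₁t}.
Decay rate: λ₁ = 1.08π²/2.1² ≈ 2.417.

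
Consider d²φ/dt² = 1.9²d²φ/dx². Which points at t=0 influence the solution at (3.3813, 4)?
Domain of dependence: [-4.2187, 10.9813]. Signals travel at speed 1.9, so data within |x - 3.3813| ≤ 1.9·4 = 7.6 can reach the point.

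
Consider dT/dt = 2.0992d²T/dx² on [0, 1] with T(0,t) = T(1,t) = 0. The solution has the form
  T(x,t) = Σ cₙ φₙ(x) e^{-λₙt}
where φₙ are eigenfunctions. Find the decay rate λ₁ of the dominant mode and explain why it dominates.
Eigenvalues: λₙ = 2.0992n²π².
First three modes:
  n=1: λ₁ = 2.0992π² ≈ 20.718
  n=2: λ₂ = 8.3968π² ≈ 82.873 (4× faster decay)
  n=3: λ₃ = 18.8928π² ≈ 186.464 (9× faster decay)
As t → ∞, higher modes decay exponentially faster. The n=1 mode dominates: T ~ c₁ sin(πx) e^{-λ₁t}.
Decay rate: λ₁ = 2.0992π² ≈ 20.718.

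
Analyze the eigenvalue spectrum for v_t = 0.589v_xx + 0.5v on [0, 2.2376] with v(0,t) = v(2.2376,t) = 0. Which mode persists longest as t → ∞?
Eigenvalues: λₙ = 0.589n²π²/2.2376² - 0.5.
First three modes:
  n=1: λ₁ = 0.589π²/2.2376² - 0.5 ≈ 0.661
  n=2: λ₂ = 2.356π²/2.2376² - 0.5 ≈ 4.144
  n=3: λ₃ = 5.301π²/2.2376² - 0.5 ≈ 9.949
Since 0.589π²/2.2376² ≈ 1.161 > 0.5, all λₙ > 0.
The n=1 mode decays slowest → dominates as t → ∞.
Asymptotic: v ~ c₁ sin(πx/2.2376) e^{-λ₁t} with decay rate λ₁ ≈ 0.661.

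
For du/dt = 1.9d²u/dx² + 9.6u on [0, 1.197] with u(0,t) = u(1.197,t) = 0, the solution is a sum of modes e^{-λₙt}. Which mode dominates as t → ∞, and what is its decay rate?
Eigenvalues: λₙ = 1.9n²π²/1.197² - 9.6.
First three modes:
  n=1: λ₁ = 1.9π²/1.197² - 9.6 ≈ 3.488
  n=2: λ₂ = 7.6π²/1.197² - 9.6 ≈ 42.751
  n=3: λ₃ = 17.1π²/1.197² - 9.6 ≈ 108.19
Since 1.9π²/1.197² ≈ 13.088 > 9.6, all λₙ > 0.
The n=1 mode decays slowest → dominates as t → ∞.
Asymptotic: u ~ c₁ sin(πx/1.197) e^{-λ₁t} with decay rate λ₁ ≈ 3.488.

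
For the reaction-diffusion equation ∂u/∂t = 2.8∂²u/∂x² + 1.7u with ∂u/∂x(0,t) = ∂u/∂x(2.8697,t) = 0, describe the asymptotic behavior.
u grows unboundedly. With Neumann BCs the constant mode has diffusion eigenvalue 0, so any r > 0 makes it grow like e^(1.7t); solution grows exponentially.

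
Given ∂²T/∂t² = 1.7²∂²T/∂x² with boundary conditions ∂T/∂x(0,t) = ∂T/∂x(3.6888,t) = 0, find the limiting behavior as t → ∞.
T oscillates about a mean that drifts linearly in t (generically unbounded; no decay). There is no damping, so the nonconstant modes persist as standing waves (energy conserved, no decay). But with Neumann conditions at both ends the constant mode has eigenvalue 0: the spatial mean M(t) of T satisfies M'' = 0, so M(t) = M(0) + M'(0)·t. Unless the initial velocity has zero mean (∫T_t(x,0)dx = 0), the solution grows linearly in t (unbounded, though not exponentially); if it does have zero mean, the solution stays bounded and simply oscillates.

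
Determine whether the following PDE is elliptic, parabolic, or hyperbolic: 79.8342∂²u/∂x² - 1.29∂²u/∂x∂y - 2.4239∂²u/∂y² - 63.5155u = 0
Coefficients: A = 79.8342, B = -1.29, C = -2.4239. B² - 4AC = 775.70456952, which is positive, so the equation is hyperbolic.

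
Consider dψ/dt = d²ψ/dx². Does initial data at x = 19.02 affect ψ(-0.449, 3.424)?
Yes, for any finite x. The heat equation has infinite propagation speed, so all initial data affects all points at any t > 0.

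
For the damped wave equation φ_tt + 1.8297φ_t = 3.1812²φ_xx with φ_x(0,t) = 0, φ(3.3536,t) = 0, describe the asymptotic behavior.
φ → 0. Damping (γ=1.8297) dissipates energy; oscillations decay exponentially.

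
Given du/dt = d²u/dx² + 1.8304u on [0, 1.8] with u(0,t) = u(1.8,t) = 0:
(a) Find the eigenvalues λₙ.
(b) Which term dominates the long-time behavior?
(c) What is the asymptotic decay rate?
Eigenvalues: λₙ = n²π²/1.8² - 1.8304.
First three modes:
  n=1: λ₁ = π²/1.8² - 1.8304 ≈ 1.216
  n=2: λ₂ = 4π²/1.8² - 1.8304 ≈ 10.354
  n=3: λ₃ = 9π²/1.8² - 1.8304 ≈ 25.585
Since π²/1.8² ≈ 3.046 > 1.8304, all λₙ > 0.
The n=1 mode decays slowest → dominates as t → ∞.
Asymptotic: u ~ c₁ sin(πx/1.8) e^{-λ₁t} with decay rate λ₁ ≈ 1.216.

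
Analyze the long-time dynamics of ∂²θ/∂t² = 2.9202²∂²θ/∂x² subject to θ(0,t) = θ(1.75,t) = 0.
Long-time behavior: θ oscillates (no decay). Energy is conserved; the solution oscillates indefinitely as standing waves.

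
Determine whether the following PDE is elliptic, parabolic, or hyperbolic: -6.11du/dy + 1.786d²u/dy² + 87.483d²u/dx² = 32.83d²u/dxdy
Rewriting in standard form: 87.483d²u/dx² - 32.83d²u/dxdy + 1.786d²u/dy² - 6.11du/dy = 0. Coefficients: A = 87.483, B = -32.83, C = 1.786. B² - 4AC = 452.830348, which is positive, so the equation is hyperbolic.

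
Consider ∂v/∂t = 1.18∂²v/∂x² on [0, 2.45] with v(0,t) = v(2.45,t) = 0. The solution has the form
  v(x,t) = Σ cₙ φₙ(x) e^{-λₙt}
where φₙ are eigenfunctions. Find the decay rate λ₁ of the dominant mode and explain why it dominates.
Eigenvalues: λₙ = 1.18n²π²/2.45².
First three modes:
  n=1: λ₁ = 1.18π²/2.45² ≈ 1.94
  n=2: λ₂ = 4.72π²/2.45² ≈ 7.761 (4× faster decay)
  n=3: λ₃ = 10.62π²/2.45² ≈ 17.462 (9× faster decay)
As t → ∞, higher modes decay exponentially faster. The n=1 mode dominates: v ~ c₁ sin(πx/2.45) e^{-λ₁t}.
Decay rate: λ₁ = 1.18π²/2.45² ≈ 1.94.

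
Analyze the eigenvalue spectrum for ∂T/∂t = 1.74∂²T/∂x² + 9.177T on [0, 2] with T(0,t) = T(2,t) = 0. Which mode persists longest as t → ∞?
Eigenvalues: λₙ = 1.74n²π²/2² - 9.177.
First three modes:
  n=1: λ₁ = 1.74π²/2² - 9.177 ≈ -4.884
  n=2: λ₂ = 6.96π²/2² - 9.177 ≈ 7.996
  n=3: λ₃ = 15.66π²/2² - 9.177 ≈ 29.463
Since 1.74π²/2² ≈ 4.293 < 9.177, λ₁ < 0.
The n=1 mode grows fastest (−λₙ is largest for n=1) → dominates.
Asymptotic: T ~ c₁ sin(πx/2) e^{4.884t} (exponential growth at rate −λ₁ ≈ 4.884).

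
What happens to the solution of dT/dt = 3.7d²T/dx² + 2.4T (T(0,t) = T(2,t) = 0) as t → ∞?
T → 0. Diffusion dominates reaction (r=2.4 < κπ²/L²≈9.13); solution decays.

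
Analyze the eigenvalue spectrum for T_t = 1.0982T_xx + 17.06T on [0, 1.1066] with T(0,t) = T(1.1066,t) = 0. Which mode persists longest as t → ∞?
Eigenvalues: λₙ = 1.0982n²π²/1.1066² - 17.06.
First three modes:
  n=1: λ₁ = 1.0982π²/1.1066² - 17.06 ≈ -8.209
  n=2: λ₂ = 4.3928π²/1.1066² - 17.06 ≈ 18.345
  n=3: λ₃ = 9.8838π²/1.1066² - 17.06 ≈ 62.6
Since 1.0982π²/1.1066² ≈ 8.851 < 17.06, λ₁ < 0.
The n=1 mode grows fastest (−λₙ is largest for n=1) → dominates.
Asymptotic: T ~ c₁ sin(πx/1.1066) e^{8.209t} (exponential growth at rate −λ₁ ≈ 8.209).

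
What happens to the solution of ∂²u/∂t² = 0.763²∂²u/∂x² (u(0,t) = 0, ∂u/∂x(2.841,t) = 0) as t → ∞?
u oscillates (no decay). Energy is conserved; the solution oscillates indefinitely as standing waves.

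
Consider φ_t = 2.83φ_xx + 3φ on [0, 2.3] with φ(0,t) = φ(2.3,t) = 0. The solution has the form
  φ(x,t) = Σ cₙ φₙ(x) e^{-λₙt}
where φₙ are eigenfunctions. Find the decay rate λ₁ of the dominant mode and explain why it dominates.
Eigenvalues: λₙ = 2.83n²π²/2.3² - 3.
First three modes:
  n=1: λ₁ = 2.83π²/2.3² - 3 ≈ 2.28
  n=2: λ₂ = 11.32π²/2.3² - 3 ≈ 18.12
  n=3: λ₃ = 25.47π²/2.3² - 3 ≈ 44.52
Since 2.83π²/2.3² ≈ 5.28 > 3, all λₙ > 0.
The n=1 mode decays slowest → dominates as t → ∞.
Asymptotic: φ ~ c₁ sin(πx/2.3) e^{-λ₁t} with decay rate λ₁ ≈ 2.28.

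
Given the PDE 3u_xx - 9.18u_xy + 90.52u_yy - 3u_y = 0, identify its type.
The second-order coefficients are A = 3, B = -9.18, C = 90.52. Since B² - 4AC = -1001.9676 < 0, this is an elliptic PDE.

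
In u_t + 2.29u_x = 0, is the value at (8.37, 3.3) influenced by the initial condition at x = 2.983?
No. Only data at x = 0.813 affects (8.37, 3.3). Advection has one-way propagation along characteristics.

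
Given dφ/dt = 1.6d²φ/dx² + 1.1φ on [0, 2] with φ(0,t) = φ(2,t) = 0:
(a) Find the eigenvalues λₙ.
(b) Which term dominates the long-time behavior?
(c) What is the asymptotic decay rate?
Eigenvalues: λₙ = 1.6n²π²/2² - 1.1.
First three modes:
  n=1: λ₁ = 1.6π²/2² - 1.1 ≈ 2.848
  n=2: λ₂ = 6.4π²/2² - 1.1 ≈ 14.691
  n=3: λ₃ = 14.4π²/2² - 1.1 ≈ 34.431
Since 1.6π²/2² ≈ 3.948 > 1.1, all λₙ > 0.
The n=1 mode decays slowest → dominates as t → ∞.
Asymptotic: φ ~ c₁ sin(πx/2) e^{-λ₁t} with decay rate λ₁ ≈ 2.848.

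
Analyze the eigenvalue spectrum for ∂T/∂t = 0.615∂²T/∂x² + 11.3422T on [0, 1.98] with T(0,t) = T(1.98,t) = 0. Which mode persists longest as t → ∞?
Eigenvalues: λₙ = 0.615n²π²/1.98² - 11.3422.
First three modes:
  n=1: λ₁ = 0.615π²/1.98² - 11.3422 ≈ -9.794
  n=2: λ₂ = 2.46π²/1.98² - 11.3422 ≈ -5.149
  n=3: λ₃ = 5.535π²/1.98² - 11.3422 ≈ 2.592
Since 0.615π²/1.98² ≈ 1.548 < 11.3422, λ₁ < 0.
The n=1 mode grows fastest (−λₙ is largest for n=1) → dominates.
Asymptotic: T ~ c₁ sin(πx/1.98) e^{9.794t} (exponential growth at rate −λ₁ ≈ 9.794).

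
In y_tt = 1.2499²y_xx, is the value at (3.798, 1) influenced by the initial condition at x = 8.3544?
No. The domain of dependence is [2.5481, 5.0479], and 8.3544 is outside this interval.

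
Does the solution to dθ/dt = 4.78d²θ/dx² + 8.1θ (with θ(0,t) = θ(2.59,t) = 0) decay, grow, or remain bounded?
θ grows unboundedly. Reaction dominates diffusion (r=8.1 > κπ²/L²≈7.03); solution grows exponentially.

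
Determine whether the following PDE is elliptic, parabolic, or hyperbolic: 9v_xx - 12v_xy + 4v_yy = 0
Coefficients: A = 9, B = -12, C = 4. B² - 4AC = 0, which is zero, so the equation is parabolic.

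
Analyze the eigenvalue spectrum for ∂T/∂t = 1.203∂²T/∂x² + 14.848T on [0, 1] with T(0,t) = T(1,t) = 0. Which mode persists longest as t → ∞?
Eigenvalues: λₙ = 1.203n²π²/1² - 14.848.
First three modes:
  n=1: λ₁ = 1.203π² - 14.848 ≈ -2.975
  n=2: λ₂ = 4.812π² - 14.848 ≈ 32.645
  n=3: λ₃ = 10.827π² - 14.848 ≈ 92.01
Since 1.203π² ≈ 11.873 < 14.848, λ₁ < 0.
The n=1 mode grows fastest (−λₙ is largest for n=1) → dominates.
Asymptotic: T ~ c₁ sin(πx/1) e^{2.975t} (exponential growth at rate −λ₁ ≈ 2.975).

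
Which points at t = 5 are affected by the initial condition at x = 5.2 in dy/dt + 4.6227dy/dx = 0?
At x = 28.3135. The characteristic carries data from (5.2, 0) to (28.3135, 5).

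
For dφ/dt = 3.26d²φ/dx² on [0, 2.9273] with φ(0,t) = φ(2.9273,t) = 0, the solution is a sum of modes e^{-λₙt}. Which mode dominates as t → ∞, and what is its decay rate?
Eigenvalues: λₙ = 3.26n²π²/2.9273².
First three modes:
  n=1: λ₁ = 3.26π²/2.9273² ≈ 3.755
  n=2: λ₂ = 13.04π²/2.9273² ≈ 15.019 (4× faster decay)
  n=3: λ₃ = 29.34π²/2.9273² ≈ 33.793 (9× faster decay)
As t → ∞, higher modes decay exponentially faster. The n=1 mode dominates: φ ~ c₁ sin(πx/2.9273) e^{-λ₁t}.
Decay rate: λ₁ = 3.26π²/2.9273² ≈ 3.755.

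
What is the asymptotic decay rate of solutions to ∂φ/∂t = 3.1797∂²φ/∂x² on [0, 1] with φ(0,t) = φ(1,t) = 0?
Eigenvalues: λₙ = 3.1797n²π².
First three modes:
  n=1: λ₁ = 3.1797π² ≈ 31.382
  n=2: λ₂ = 12.7188π² ≈ 125.53 (4× faster decay)
  n=3: λ₃ = 28.6173π² ≈ 282.441 (9× faster decay)
As t → ∞, higher modes decay exponentially faster. The n=1 mode dominates: φ ~ c₁ sin(πx) e^{-λ₁t}.
Decay rate: λ₁ = 3.1797π² ≈ 31.382.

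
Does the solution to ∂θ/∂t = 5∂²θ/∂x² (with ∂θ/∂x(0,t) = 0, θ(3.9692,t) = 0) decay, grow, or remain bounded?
θ → 0. Heat escapes through the Dirichlet boundary.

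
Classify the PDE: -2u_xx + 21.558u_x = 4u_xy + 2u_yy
Rewriting in standard form: -2u_xx - 4u_xy - 2u_yy + 21.558u_x = 0. A = -2, B = -4, C = -2. Discriminant B² - 4AC = 0. Since 0 = 0, parabolic.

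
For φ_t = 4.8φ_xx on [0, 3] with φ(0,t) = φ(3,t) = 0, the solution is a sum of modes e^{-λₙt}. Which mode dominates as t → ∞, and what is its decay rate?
Eigenvalues: λₙ = 4.8n²π²/3².
First three modes:
  n=1: λ₁ = 4.8π²/3² ≈ 5.264
  n=2: λ₂ = 19.2π²/3² ≈ 21.055 (4× faster decay)
  n=3: λ₃ = 43.2π²/3² ≈ 47.374 (9× faster decay)
As t → ∞, higher modes decay exponentially faster. The n=1 mode dominates: φ ~ c₁ sin(πx/3) e^{-λ₁t}.
Decay rate: λ₁ = 4.8π²/3² ≈ 5.264.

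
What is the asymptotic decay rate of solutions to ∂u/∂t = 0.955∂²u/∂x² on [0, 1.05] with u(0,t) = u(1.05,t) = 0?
Eigenvalues: λₙ = 0.955n²π²/1.05².
First three modes:
  n=1: λ₁ = 0.955π²/1.05² ≈ 8.549
  n=2: λ₂ = 3.82π²/1.05² ≈ 34.197 (4× faster decay)
  n=3: λ₃ = 8.595π²/1.05² ≈ 76.943 (9× faster decay)
As t → ∞, higher modes decay exponentially faster. The n=1 mode dominates: u ~ c₁ sin(πx/1.05) e^{-λ₁t}.
Decay rate: λ₁ = 0.955π²/1.05² ≈ 8.549.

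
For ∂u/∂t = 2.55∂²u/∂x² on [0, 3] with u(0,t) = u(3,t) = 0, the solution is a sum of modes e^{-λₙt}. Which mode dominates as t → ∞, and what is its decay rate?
Eigenvalues: λₙ = 2.55n²π²/3².
First three modes:
  n=1: λ₁ = 2.55π²/3² ≈ 2.796
  n=2: λ₂ = 10.2π²/3² ≈ 11.186 (4× faster decay)
  n=3: λ₃ = 22.95π²/3² ≈ 25.167 (9× faster decay)
As t → ∞, higher modes decay exponentially faster. The n=1 mode dominates: u ~ c₁ sin(πx/3) e^{-λ₁t}.
Decay rate: λ₁ = 2.55π²/3² ≈ 2.796.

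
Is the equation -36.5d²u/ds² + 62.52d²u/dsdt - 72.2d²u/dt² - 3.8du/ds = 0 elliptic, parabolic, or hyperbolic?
Computing B² - 4AC with A = -36.5, B = 62.52, C = -72.2: discriminant = -6632.4496 (negative). Answer: elliptic.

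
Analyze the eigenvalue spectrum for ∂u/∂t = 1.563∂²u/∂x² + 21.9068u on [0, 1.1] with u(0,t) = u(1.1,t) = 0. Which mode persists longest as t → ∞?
Eigenvalues: λₙ = 1.563n²π²/1.1² - 21.9068.
First three modes:
  n=1: λ₁ = 1.563π²/1.1² - 21.9068 ≈ -9.158
  n=2: λ₂ = 6.252π²/1.1² - 21.9068 ≈ 29.089
  n=3: λ₃ = 14.067π²/1.1² - 21.9068 ≈ 92.833
Since 1.563π²/1.1² ≈ 12.749 < 21.9068, λ₁ < 0.
The n=1 mode grows fastest (−λₙ is largest for n=1) → dominates.
Asymptotic: u ~ c₁ sin(πx/1.1) e^{9.158t} (exponential growth at rate −λ₁ ≈ 9.158).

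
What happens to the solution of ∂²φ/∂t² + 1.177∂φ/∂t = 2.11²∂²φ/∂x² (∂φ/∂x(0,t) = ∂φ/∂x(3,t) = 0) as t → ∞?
φ → constant (steady state). Damping (γ=1.177) dissipates the nonconstant modes; with Neumann BCs the spatial average obeys M''+γM'=0 and tends to a finite limit.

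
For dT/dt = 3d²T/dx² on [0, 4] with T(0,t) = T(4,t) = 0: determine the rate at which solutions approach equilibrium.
Eigenvalues: λₙ = 3n²π²/4².
First three modes:
  n=1: λ₁ = 3π²/4² ≈ 1.851
  n=2: λ₂ = 12π²/4² ≈ 7.402 (4× faster decay)
  n=3: λ₃ = 27π²/4² ≈ 16.655 (9× faster decay)
As t → ∞, higher modes decay exponentially faster. The n=1 mode dominates: T ~ c₁ sin(πx/4) e^{-λ₁t}.
Decay rate: λ₁ = 3π²/4² ≈ 1.851.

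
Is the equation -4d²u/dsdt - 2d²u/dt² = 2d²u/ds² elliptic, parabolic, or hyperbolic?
Rewriting in standard form: -2d²u/ds² - 4d²u/dsdt - 2d²u/dt² = 0. Computing B² - 4AC with A = -2, B = -4, C = -2: discriminant = 0 (zero). Answer: parabolic.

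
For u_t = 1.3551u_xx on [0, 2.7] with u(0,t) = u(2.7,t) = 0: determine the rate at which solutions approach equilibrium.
Eigenvalues: λₙ = 1.3551n²π²/2.7².
First three modes:
  n=1: λ₁ = 1.3551π²/2.7² ≈ 1.835
  n=2: λ₂ = 5.4204π²/2.7² ≈ 7.338 (4× faster decay)
  n=3: λ₃ = 12.1959π²/2.7² ≈ 16.511 (9× faster decay)
As t → ∞, higher modes decay exponentially faster. The n=1 mode dominates: u ~ c₁ sin(πx/2.7) e^{-λ₁t}.
Decay rate: λ₁ = 1.3551π²/2.7² ≈ 1.835.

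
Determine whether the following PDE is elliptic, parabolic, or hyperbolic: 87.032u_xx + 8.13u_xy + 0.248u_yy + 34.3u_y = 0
Coefficients: A = 87.032, B = 8.13, C = 0.248. B² - 4AC = -20.238844, which is negative, so the equation is elliptic.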